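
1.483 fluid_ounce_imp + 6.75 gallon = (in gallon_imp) 5.63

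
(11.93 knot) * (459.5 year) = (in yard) 9.726e+10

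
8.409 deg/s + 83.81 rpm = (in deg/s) 511.3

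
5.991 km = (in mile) 3.723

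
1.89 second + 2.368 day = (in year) 0.006488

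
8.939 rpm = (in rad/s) 0.9361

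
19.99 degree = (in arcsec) 7.196e+04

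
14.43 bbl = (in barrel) 14.43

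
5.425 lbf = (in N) 24.13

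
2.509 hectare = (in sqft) 2.701e+05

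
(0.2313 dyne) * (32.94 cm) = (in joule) 7.619e-07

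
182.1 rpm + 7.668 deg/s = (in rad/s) 19.2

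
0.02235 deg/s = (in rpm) 0.003725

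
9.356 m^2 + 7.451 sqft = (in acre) 0.002483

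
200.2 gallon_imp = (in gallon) 240.4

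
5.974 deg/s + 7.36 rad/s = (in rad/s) 7.464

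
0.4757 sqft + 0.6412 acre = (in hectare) 0.2595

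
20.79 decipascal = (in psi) 0.0003015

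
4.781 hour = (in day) 0.1992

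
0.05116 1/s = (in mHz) 51.16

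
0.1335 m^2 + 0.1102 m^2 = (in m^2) 0.2437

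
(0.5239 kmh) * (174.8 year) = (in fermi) 8.022e+23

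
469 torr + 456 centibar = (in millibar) 5185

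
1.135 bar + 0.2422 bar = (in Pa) 1.377e+05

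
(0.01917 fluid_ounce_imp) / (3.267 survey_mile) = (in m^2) 1.036e-10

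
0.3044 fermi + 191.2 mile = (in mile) 191.2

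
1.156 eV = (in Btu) 1.755e-22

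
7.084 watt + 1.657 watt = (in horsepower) 0.01172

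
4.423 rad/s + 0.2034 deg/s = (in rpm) 42.27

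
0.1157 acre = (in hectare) 0.04682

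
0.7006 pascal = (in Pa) 0.7006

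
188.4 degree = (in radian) 3.288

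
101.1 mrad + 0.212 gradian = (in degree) 5.983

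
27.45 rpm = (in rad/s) 2.875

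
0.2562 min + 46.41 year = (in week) 2420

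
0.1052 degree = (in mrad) 1.836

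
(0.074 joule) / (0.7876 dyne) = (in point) 2.663e+07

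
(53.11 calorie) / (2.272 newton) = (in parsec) 3.17e-15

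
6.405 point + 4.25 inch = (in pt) 312.4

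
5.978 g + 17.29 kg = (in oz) 610.1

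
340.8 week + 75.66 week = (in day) 2915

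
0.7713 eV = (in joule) 1.236e-19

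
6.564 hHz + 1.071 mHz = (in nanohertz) 6.564e+11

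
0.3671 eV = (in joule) 5.882e-20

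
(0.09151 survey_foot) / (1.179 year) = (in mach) 2.203e-12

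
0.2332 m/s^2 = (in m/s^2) 0.2332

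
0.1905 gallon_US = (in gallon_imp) 0.1586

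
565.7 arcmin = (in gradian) 10.48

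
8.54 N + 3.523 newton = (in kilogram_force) 1.23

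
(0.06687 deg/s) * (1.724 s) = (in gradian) 0.1281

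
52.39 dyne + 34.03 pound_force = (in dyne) 1.514e+07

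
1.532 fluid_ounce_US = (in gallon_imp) 0.009966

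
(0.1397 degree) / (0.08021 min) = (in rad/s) 0.0005066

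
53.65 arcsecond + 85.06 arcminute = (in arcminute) 85.95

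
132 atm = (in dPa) 1.337e+08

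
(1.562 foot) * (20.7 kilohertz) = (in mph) 2.205e+04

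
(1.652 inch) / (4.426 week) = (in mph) 3.507e-08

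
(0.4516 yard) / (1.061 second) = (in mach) 0.001143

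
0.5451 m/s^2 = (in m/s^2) 0.5451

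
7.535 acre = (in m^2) 3.049e+04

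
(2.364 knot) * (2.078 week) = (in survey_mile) 949.7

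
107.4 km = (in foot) 3.524e+05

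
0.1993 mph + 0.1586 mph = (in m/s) 0.16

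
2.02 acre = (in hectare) 0.8175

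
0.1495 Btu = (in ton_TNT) 3.77e-08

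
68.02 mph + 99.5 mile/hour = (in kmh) 269.6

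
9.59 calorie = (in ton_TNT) 9.59e-09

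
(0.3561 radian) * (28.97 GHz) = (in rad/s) 1.032e+10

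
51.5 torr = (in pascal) 6866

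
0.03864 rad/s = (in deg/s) 2.214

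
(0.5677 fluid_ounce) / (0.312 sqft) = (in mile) 3.599e-07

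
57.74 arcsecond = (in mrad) 0.2799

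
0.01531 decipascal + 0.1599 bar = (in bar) 0.1599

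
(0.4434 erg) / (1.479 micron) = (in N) 0.02998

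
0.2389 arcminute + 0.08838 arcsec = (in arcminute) 0.2404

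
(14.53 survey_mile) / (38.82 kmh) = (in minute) 36.14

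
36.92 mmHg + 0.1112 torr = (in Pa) 4937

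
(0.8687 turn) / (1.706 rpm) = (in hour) 0.008487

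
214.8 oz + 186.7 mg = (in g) 6090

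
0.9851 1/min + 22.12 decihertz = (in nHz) 2.228e+09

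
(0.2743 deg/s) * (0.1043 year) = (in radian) 1.575e+04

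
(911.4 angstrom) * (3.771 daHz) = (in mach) 1.009e-08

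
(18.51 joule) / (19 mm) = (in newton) 974.2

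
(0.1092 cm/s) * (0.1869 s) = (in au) 1.364e-15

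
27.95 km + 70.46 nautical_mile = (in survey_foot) 5.198e+05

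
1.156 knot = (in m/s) 0.5947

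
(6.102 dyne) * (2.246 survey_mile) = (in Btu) 0.0002091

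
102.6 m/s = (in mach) 0.3013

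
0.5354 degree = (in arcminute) 32.12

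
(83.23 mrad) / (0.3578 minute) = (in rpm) 0.03702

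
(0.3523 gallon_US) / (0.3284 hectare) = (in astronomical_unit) 2.715e-18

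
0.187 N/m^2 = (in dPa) 1.87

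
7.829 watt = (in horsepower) 0.0105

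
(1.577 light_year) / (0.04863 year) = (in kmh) 3.502e+10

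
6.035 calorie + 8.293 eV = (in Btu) 0.02393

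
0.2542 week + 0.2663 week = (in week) 0.5205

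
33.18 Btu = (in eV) 2.185e+23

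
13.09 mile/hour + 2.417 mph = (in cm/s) 693.2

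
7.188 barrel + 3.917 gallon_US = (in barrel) 7.281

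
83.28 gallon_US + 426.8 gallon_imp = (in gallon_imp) 496.1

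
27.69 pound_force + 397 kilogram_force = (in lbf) 902.9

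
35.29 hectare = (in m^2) 3.529e+05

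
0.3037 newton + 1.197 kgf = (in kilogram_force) 1.228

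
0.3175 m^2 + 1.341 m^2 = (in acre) 0.0004098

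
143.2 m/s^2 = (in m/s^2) 143.2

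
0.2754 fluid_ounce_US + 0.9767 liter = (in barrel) 0.006194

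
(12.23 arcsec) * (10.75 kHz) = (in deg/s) 36.52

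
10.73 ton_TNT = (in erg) 4.489e+17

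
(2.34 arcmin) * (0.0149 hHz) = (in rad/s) 0.001014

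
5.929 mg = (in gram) 0.005929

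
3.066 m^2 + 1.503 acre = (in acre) 1.504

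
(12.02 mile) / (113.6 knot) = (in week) 0.0005473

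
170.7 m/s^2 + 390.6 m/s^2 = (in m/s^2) 561.3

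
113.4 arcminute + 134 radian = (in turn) 21.33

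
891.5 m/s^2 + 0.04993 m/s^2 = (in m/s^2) 891.5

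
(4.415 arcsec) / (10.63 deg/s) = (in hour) 3.205e-08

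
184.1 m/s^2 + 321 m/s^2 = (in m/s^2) 505.1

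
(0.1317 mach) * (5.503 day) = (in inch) 8.394e+08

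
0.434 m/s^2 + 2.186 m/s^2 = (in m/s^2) 2.62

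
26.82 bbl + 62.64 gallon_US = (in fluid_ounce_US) 1.522e+05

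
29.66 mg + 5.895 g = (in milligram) 5925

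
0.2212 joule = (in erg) 2.212e+06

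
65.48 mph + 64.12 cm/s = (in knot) 58.15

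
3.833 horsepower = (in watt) 2858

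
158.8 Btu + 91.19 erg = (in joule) 1.675e+05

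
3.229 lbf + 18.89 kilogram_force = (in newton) 199.6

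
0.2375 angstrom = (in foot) 7.792e-11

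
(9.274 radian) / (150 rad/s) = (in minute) 0.00103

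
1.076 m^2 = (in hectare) 0.0001076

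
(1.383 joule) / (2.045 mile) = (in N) 0.0004202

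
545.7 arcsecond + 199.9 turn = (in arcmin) 4.318e+06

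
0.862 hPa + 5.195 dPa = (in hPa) 0.8672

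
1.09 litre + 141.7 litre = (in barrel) 0.8981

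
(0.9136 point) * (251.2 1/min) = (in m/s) 0.001349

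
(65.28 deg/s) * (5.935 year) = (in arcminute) 7.331e+11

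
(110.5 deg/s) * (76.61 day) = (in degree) 7.314e+08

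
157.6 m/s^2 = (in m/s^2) 157.6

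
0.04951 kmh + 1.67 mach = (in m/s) 568.6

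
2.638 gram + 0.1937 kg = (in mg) 1.963e+05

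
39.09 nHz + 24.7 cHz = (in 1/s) 0.247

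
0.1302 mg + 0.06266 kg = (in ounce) 2.21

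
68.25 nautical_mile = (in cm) 1.264e+07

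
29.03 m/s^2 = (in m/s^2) 29.03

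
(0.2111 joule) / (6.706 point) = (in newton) 89.23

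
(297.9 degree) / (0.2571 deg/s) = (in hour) 0.3219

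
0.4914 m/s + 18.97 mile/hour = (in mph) 20.07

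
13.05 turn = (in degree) 4698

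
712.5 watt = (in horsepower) 0.9555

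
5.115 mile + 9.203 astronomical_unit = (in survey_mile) 8.555e+08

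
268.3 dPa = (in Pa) 26.83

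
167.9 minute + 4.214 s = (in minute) 168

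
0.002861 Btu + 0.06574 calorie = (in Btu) 0.003122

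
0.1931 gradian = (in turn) 0.0004827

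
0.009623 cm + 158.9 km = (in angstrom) 1.589e+15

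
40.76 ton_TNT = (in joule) 1.705e+11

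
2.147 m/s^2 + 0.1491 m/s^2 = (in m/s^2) 2.296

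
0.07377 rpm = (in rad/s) 0.007725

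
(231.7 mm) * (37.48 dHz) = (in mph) 1.943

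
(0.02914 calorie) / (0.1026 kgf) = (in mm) 121.2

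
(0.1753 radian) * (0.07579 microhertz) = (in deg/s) 7.612e-07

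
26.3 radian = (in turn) 4.186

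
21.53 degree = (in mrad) 375.8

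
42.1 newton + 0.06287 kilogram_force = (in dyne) 4.272e+06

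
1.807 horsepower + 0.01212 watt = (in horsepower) 1.807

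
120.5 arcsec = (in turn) 9.298e-05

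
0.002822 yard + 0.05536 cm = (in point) 8.884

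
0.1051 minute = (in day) 7.299e-05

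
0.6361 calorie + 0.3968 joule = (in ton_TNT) 7.309e-10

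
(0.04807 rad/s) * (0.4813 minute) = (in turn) 0.2209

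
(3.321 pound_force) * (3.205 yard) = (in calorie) 10.35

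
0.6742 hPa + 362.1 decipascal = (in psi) 0.01503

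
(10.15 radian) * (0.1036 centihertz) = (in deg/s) 0.6025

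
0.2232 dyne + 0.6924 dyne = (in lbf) 2.058e-06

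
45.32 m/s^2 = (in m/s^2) 45.32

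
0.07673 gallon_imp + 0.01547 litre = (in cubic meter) 0.0003643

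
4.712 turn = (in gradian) 1885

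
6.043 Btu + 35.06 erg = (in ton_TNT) 1.524e-06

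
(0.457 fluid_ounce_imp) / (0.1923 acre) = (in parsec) 5.407e-25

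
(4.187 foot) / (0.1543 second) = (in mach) 0.02429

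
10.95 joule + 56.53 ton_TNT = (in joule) 2.365e+11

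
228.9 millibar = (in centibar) 22.89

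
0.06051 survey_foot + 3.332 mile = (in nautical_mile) 2.895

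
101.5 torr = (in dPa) 1.353e+05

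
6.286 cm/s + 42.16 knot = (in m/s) 21.75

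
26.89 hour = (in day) 1.12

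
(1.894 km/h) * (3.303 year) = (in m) 5.48e+07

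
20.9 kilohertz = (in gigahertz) 2.09e-05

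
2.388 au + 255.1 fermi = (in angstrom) 3.572e+21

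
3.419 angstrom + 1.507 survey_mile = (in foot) 7957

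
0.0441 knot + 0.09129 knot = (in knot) 0.1354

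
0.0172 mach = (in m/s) 5.857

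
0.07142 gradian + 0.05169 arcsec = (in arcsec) 231.5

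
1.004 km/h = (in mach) 0.0008191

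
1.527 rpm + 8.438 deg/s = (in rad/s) 0.3072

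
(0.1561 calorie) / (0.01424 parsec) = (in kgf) 1.516e-16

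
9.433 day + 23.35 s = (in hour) 226.4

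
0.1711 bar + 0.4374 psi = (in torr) 151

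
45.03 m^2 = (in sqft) 484.7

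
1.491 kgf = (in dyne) 1.462e+06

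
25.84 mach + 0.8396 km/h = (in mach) 25.84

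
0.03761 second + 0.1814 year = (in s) 5.721e+06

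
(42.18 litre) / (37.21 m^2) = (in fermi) 1.134e+12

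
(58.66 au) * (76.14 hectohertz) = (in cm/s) 6.682e+18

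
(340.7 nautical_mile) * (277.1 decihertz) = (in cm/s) 1.748e+09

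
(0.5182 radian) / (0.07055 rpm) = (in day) 0.0008118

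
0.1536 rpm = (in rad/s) 0.01608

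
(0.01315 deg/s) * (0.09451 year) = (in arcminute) 2.352e+06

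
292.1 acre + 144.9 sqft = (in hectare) 118.2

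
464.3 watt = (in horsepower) 0.6226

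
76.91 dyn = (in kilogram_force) 7.843e-05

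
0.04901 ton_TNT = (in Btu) 1.944e+05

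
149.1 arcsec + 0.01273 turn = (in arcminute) 277.5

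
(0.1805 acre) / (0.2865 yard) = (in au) 1.864e-08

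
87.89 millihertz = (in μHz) 8.789e+04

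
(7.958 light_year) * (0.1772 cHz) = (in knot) 2.593e+14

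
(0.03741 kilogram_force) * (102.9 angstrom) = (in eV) 2.356e+10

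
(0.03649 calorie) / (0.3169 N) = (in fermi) 4.818e+14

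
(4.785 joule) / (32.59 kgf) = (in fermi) 1.497e+13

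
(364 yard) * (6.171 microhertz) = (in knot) 0.003993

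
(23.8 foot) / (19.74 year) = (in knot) 2.265e-08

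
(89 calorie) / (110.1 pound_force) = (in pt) 2155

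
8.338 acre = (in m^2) 3.374e+04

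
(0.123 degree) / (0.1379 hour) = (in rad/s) 4.324e-06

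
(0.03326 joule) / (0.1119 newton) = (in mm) 297.2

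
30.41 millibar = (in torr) 22.81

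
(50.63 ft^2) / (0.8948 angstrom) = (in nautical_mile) 2.838e+07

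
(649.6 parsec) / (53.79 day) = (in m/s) 4.313e+12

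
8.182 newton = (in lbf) 1.839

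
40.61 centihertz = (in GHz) 4.061e-10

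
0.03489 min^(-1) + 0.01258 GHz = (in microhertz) 1.258e+13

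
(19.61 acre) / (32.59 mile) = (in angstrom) 1.513e+10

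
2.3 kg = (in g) 2300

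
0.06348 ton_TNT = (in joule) 2.656e+08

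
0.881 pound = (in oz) 14.1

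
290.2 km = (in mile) 180.3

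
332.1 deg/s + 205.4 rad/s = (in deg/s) 1.21e+04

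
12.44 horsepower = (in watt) 9277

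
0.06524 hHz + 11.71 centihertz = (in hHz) 0.06641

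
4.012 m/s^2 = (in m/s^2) 4.012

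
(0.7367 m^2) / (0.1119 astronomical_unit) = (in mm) 4.401e-08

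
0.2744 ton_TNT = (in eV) 7.166e+27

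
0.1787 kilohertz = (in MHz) 0.0001787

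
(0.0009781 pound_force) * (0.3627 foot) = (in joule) 0.000481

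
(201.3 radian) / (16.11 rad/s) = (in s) 12.5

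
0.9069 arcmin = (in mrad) 0.2638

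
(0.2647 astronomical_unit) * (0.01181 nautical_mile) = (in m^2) 8.661e+11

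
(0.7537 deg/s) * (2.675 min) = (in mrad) 2111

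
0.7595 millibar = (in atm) 0.0007496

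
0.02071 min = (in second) 1.243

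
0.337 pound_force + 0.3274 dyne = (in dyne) 1.499e+05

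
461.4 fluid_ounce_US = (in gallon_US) 3.605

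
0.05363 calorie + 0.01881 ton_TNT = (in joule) 7.87e+07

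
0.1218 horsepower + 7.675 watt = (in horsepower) 0.1321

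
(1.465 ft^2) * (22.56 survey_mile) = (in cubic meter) 4941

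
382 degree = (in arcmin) 2.292e+04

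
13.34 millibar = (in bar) 0.01334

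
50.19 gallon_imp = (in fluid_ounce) 7715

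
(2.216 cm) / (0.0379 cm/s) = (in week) 9.668e-05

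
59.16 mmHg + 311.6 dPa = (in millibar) 79.19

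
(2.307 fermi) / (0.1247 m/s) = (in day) 2.141e-19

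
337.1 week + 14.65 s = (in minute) 3.398e+06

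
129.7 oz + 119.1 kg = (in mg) 1.228e+08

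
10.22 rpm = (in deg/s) 61.32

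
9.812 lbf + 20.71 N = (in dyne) 6.436e+06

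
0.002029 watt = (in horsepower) 2.721e-06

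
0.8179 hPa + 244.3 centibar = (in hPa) 2444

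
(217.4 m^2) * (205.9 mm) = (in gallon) 1.183e+04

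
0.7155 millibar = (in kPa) 0.07155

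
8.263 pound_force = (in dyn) 3.676e+06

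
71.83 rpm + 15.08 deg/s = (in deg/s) 446.1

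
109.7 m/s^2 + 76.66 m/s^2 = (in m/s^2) 186.4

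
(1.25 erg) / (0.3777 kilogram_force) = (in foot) 1.107e-07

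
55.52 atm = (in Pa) 5.626e+06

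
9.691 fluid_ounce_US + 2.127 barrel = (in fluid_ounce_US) 1.144e+04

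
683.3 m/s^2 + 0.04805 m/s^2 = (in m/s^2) 683.3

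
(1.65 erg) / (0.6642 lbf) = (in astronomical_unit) 3.733e-19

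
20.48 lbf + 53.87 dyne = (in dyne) 9.11e+06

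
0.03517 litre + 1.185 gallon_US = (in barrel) 0.02844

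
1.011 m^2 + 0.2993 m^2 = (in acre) 0.0003238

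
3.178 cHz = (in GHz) 3.178e-11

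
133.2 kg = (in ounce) 4698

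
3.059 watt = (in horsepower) 0.004102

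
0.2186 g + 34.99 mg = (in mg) 253.6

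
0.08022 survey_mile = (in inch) 5083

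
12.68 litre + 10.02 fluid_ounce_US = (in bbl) 0.08162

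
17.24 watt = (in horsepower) 0.02312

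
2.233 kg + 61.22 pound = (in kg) 30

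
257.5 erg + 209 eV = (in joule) 2.575e-05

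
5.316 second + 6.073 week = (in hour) 1020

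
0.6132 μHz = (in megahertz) 6.132e-13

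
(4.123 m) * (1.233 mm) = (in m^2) 0.005084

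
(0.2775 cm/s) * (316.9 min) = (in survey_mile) 0.03279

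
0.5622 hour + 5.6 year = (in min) 2.943e+06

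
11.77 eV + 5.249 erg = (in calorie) 1.255e-07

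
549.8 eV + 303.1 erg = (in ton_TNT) 7.244e-15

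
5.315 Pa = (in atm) 5.245e-05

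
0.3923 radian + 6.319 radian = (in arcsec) 1.384e+06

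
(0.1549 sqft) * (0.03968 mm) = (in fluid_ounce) 0.01931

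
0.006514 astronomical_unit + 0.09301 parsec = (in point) 8.135e+18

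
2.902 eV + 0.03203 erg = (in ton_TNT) 7.655e-19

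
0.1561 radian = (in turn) 0.02484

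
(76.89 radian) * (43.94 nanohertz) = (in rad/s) 3.379e-06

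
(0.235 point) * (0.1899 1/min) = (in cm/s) 2.624e-05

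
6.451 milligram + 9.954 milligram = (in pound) 3.617e-05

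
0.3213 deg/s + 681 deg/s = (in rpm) 113.6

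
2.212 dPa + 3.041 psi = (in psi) 3.041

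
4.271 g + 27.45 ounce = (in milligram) 7.825e+05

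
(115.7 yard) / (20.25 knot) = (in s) 10.16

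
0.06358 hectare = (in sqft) 6844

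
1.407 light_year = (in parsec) 0.4314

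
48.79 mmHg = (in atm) 0.0642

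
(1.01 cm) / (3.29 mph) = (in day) 7.948e-08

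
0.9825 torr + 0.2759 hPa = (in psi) 0.023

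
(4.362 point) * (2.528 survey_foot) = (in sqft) 0.01276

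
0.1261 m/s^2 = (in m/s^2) 0.1261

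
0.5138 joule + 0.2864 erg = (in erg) 5.138e+06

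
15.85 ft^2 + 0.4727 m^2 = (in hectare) 0.0001945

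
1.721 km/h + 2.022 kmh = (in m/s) 1.04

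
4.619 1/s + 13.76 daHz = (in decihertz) 1422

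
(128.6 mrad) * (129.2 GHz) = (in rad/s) 1.662e+10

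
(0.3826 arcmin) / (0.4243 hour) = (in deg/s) 4.175e-06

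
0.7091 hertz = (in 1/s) 0.7091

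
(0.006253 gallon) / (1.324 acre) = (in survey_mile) 2.745e-12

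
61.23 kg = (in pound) 135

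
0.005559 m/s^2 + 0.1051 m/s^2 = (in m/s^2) 0.1107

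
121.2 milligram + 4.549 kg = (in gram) 4549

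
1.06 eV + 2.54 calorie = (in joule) 10.63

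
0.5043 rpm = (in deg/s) 3.026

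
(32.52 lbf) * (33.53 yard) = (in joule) 4435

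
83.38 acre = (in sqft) 3.632e+06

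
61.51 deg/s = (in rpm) 10.25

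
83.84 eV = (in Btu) 1.273e-20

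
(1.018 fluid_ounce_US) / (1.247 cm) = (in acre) 5.966e-07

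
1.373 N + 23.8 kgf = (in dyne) 2.348e+07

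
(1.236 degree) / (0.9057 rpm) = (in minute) 0.003791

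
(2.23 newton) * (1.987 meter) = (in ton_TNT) 1.059e-09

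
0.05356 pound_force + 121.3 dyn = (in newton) 0.2395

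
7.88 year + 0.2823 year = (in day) 2979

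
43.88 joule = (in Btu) 0.04159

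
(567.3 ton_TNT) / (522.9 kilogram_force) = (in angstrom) 4.629e+18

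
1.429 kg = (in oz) 50.41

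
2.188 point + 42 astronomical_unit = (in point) 1.781e+16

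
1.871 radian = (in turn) 0.2978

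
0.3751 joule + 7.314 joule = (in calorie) 1.838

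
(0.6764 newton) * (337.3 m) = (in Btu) 0.2162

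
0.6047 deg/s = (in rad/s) 0.01055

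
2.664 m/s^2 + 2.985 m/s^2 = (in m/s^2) 5.649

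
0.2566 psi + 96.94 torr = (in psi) 2.131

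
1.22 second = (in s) 1.22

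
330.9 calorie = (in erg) 1.384e+10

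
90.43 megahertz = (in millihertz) 9.043e+10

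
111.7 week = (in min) 1.126e+06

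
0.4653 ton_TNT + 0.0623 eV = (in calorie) 4.653e+08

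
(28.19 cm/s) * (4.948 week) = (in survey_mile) 524.2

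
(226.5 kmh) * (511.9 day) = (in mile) 1.729e+06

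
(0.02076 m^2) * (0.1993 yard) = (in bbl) 0.0238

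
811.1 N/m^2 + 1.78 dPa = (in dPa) 8113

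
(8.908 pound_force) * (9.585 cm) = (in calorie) 0.9078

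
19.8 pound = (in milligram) 8.981e+06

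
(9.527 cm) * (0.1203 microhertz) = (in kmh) 4.126e-08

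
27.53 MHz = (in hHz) 2.753e+05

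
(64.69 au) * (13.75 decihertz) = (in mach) 3.908e+10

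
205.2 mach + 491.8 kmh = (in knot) 1.361e+05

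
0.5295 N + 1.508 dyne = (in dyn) 5.295e+04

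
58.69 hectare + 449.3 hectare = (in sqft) 5.468e+07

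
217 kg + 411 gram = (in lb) 479.3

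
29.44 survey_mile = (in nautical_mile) 25.58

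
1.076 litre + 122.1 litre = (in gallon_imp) 27.09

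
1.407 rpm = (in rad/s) 0.1473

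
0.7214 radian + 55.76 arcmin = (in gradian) 46.96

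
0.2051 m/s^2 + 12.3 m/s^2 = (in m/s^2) 12.51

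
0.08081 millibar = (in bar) 8.081e-05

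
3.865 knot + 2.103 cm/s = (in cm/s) 200.9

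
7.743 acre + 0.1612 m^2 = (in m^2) 3.133e+04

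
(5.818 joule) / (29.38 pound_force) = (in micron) 4.452e+04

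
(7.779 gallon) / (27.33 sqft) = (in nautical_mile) 6.262e-06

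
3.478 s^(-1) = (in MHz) 3.478e-06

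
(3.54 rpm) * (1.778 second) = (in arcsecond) 1.36e+05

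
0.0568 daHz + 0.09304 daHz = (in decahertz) 0.1498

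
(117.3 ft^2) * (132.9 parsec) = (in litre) 4.469e+22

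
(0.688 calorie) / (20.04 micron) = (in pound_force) 3.229e+04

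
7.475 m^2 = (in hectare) 0.0007475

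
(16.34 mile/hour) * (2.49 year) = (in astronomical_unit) 0.003834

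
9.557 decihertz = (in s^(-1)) 0.9557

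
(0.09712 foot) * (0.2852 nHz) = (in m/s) 8.443e-12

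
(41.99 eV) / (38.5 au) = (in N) 1.168e-30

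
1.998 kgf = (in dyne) 1.959e+06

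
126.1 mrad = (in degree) 7.225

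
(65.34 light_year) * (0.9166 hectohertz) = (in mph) 1.267e+20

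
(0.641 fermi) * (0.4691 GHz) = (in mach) 8.831e-10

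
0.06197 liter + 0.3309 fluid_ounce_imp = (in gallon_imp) 0.0157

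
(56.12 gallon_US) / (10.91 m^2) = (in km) 1.947e-05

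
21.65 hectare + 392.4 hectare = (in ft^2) 4.457e+07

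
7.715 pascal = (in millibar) 0.07715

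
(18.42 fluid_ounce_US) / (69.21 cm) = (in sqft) 0.008472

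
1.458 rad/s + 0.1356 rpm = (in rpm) 14.06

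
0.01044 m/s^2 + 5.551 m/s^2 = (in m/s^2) 5.561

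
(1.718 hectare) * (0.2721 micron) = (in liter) 4.675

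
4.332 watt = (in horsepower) 0.005809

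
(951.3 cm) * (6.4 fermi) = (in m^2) 6.088e-14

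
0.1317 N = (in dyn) 1.317e+04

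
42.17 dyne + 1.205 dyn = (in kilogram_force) 4.423e-05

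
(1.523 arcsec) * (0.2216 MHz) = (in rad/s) 1.636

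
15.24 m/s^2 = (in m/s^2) 15.24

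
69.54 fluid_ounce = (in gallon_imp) 0.4524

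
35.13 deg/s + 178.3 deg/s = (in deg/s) 213.4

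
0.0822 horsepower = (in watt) 61.3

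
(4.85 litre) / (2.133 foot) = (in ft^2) 0.0803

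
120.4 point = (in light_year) 4.49e-18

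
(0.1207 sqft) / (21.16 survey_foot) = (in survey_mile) 1.08e-06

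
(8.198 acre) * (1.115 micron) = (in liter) 36.99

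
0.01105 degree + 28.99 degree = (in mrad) 506.2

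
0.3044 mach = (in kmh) 373.1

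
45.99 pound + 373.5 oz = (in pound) 69.33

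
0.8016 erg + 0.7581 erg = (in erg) 1.56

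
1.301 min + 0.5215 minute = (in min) 1.823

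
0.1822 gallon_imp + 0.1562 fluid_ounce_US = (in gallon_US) 0.22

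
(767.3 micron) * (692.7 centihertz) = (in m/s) 0.005315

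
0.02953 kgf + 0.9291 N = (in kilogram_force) 0.1243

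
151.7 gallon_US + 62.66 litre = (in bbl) 4.006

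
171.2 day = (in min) 2.465e+05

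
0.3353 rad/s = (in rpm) 3.202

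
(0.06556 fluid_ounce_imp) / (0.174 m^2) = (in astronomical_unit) 7.156e-17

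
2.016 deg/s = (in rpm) 0.336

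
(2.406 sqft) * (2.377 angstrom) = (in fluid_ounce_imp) 1.87e-06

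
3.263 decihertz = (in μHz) 3.263e+05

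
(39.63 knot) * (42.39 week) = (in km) 5.227e+05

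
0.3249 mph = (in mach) 0.0004266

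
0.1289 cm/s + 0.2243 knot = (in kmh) 0.42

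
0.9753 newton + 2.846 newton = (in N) 3.821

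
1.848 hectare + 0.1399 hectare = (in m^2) 1.988e+04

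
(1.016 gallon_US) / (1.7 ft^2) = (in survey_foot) 0.07989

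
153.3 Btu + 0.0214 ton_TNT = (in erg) 8.97e+14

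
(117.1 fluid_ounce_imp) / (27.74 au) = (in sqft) 8.63e-15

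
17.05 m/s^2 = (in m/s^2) 17.05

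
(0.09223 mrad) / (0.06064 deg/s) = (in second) 0.08714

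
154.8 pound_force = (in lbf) 154.8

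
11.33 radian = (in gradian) 721.3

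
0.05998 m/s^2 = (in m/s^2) 0.05998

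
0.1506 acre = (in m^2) 609.5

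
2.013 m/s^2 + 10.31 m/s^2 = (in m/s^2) 12.32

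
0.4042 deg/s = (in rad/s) 0.007055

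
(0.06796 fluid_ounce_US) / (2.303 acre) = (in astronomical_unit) 1.442e-21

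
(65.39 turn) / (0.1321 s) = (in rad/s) 3110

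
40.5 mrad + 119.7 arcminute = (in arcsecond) 1.554e+04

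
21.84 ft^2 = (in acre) 0.0005014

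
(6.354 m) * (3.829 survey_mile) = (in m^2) 3.915e+04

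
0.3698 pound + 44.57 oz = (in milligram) 1.431e+06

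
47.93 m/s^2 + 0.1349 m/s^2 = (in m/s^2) 48.06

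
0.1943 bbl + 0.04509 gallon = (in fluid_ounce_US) 1050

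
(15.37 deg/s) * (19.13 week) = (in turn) 4.94e+05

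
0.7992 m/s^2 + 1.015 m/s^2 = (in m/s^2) 1.814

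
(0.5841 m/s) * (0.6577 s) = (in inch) 15.12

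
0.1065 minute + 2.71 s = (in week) 1.505e-05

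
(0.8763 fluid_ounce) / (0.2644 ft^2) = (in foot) 0.003461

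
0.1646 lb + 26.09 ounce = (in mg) 8.143e+05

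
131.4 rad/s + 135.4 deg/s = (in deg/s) 7664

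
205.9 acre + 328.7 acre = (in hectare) 216.3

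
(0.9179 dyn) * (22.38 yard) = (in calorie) 4.49e-05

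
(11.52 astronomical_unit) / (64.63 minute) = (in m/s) 4.444e+08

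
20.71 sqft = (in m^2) 1.924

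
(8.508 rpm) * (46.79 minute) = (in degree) 1.433e+05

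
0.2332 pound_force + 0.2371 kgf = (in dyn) 3.362e+05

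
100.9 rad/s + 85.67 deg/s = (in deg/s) 5867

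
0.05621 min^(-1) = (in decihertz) 0.009368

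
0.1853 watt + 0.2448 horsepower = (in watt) 182.7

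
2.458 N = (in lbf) 0.5526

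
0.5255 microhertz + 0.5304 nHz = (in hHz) 5.26e-09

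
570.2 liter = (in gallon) 150.6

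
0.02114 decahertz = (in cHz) 21.14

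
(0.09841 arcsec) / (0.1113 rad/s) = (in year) 1.359e-13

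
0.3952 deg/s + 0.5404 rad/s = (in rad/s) 0.5473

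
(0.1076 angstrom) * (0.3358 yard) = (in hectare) 3.304e-16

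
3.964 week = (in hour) 666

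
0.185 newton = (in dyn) 1.85e+04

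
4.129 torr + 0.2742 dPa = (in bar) 0.005505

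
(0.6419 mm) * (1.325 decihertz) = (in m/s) 8.505e-05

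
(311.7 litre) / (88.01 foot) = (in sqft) 0.1251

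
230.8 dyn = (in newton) 0.002308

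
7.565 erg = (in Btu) 7.17e-10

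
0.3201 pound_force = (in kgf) 0.1452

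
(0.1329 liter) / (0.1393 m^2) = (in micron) 954.1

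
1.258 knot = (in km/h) 2.33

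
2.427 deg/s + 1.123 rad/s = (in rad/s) 1.165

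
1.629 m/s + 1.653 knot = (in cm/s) 247.9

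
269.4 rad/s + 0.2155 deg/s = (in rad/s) 269.4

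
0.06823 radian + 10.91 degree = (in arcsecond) 5.335e+04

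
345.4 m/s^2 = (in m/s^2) 345.4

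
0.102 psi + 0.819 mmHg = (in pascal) 812.5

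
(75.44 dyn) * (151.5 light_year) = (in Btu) 1.025e+12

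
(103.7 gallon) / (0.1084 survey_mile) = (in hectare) 2.25e-07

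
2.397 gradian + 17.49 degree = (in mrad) 342.9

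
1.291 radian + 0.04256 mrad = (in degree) 73.97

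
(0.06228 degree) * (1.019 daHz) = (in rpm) 0.1058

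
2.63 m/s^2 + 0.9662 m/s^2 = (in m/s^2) 3.596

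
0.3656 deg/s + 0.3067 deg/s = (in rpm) 0.112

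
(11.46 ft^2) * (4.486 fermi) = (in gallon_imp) 1.051e-12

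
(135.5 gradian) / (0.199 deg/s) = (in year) 1.943e-05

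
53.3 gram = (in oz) 1.88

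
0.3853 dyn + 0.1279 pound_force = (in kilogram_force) 0.05801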